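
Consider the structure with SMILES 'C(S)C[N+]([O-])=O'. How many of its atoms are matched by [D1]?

3

The query [D1] means: atom with exactly one heavy-atom neighbour (degree 1).
Check the 6 heavy atoms by environment: 2× C (D2) → no; 1× N (charge +1, D3) → no; 1× O (charge -1, D1) → match; 1× O (D1) → match; 1× S (D1) → match.
Summing the matching environments: 1 + 1 + 1 = 3 matching atoms.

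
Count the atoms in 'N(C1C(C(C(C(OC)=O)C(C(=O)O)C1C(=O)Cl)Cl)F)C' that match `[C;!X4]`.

3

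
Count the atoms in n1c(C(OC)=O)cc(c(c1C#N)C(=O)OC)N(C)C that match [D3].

Check the 19 heavy atoms by environment: 1× n (aromatic, D2) → no; 4× c (aromatic, D3) → match; 1× c (aromatic, D2) → no; 1× C (D2) → no; 1× N (D1) → no; 2× C (D3) → match; 2× O (D1) → no; 2× O (D2) → no; 4× C (D1) → no; 1× N (D3) → match.
Summing the matching environments: 4 + 2 + 1 = 7 matching atoms.

7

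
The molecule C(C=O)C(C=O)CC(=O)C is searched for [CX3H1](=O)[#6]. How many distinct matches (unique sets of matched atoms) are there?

[CX3H1](=O)[#6] is the SMARTS for an aldehyde: an sp2 carbon with one H, double-bonded to O and single-bonded to carbon.
The molecule carries 2 separate instances of an aldehyde (-CHO) meeting every constraint; each maps to a distinct set of atoms, giving 2 matches.

2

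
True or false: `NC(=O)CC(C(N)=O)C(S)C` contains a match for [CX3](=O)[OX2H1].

The pattern [CX3](=O)[OX2H1] describes an sp2 carbon double-bonded to O and single-bonded to an -OH oxygen — a carboxylic acid.
The closest candidate here is a primary amide (-C(=O)NH2), but the carbonyl is bonded to N, not to an -OH oxygen. No other fragment satisfies the full query, so there is no match.

False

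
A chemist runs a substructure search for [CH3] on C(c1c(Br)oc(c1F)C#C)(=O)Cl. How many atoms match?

0

The query [CH3] means: aliphatic carbon with exactly three hydrogens.
Check the 12 heavy atoms by environment: 1× o (aromatic, H0) → no; 4× c (aromatic, H0) → no; 1× Br (H0) → no; 1× F (H0) → no; 2× C (H0) → no; 1× O (H0) → no; 1× Cl (H0) → no; 1× C (H1) → no.
No environment satisfies the query, so 0 matching atoms.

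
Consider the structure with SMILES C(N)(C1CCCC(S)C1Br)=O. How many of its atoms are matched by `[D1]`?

4

The query [D1] means: atom with exactly one heavy-atom neighbour (degree 1).
Check the 11 heavy atoms by environment: 3× C (D2) → no; 4× C (D3) → no; 1× S (D1) → match; 1× Br (D1) → match; 1× O (D1) → match; 1× N (D1) → match.
Summing the matching environments: 1 + 1 + 1 + 1 = 4 matching atoms.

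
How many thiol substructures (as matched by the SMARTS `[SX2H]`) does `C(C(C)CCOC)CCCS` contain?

1

[SX2H] is the SMARTS for a thiol: an aliphatic sulfur with two connections, one being H.
Exactly one fragment in the molecule meets all constraints, giving 1 match.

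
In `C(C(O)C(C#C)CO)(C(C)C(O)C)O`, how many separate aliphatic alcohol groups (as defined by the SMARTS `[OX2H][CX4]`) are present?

4

[OX2H][CX4] is the SMARTS for an aliphatic alcohol: a hydroxyl oxygen bound to an sp3 (X4) carbon.
The molecule carries 4 separate instances of a hydroxyl group (-OH) meeting every constraint; each maps to a distinct set of atoms, giving 4 matches.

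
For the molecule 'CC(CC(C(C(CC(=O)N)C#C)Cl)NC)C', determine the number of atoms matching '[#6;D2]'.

3

The query [#6;D2] means: any carbon bonded to exactly two heavy atoms.
Check the 16 heavy atoms by environment: 3× C (D2) → match; 5× C (D3) → no; 1× N (D2) → no; 4× C (D1) → no; 1× O (D1) → no; 1× N (D1) → no; 1× Cl (D1) → no.
That gives 3 matching atoms.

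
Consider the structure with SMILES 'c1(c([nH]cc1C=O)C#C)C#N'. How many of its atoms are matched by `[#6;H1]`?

3

The query [#6;H1] means: any carbon bearing exactly one hydrogen.
Check the 11 heavy atoms by environment: 1× n (aromatic, H1) → no; 3× c (aromatic, H0) → no; 1× c (aromatic, H1) → match; 2× C (H1) → match; 1× O (H0) → no; 2× C (H0) → no; 1× N (H0) → no.
Summing the matching environments: 1 + 2 = 3 matching atoms.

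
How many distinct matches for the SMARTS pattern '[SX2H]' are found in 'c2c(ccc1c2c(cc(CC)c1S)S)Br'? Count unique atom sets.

2

[SX2H] is the SMARTS for a thiol: an aliphatic sulfur with two connections, one being H.
The molecule carries 2 separate instances of a thiol (-SH) meeting every constraint; each maps to a distinct set of atoms, giving 2 matches.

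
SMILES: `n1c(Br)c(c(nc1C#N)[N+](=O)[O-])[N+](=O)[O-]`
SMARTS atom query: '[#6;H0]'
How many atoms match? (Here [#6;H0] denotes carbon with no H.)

5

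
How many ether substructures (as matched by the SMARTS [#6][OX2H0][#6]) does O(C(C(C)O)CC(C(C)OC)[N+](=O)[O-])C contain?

[#6][OX2H0][#6] is the SMARTS for an ether: an aliphatic oxygen bridging two carbons with no H on the oxygen.
The molecule carries 2 separate instances of a methoxy ether (-OCH3) meeting every constraint; each maps to a distinct set of atoms, giving 2 matches.

2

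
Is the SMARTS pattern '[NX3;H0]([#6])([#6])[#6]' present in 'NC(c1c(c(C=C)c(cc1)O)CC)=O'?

The pattern [NX3;H0]([#6])([#6])[#6] describes a trivalent nitrogen with no H, bonded to three carbons — a tertiary amine.
The closest candidate here is a primary amide (-C(=O)NH2), but the amide nitrogen has H2 and only one carbon neighbour. No other fragment satisfies the full query, so there is no match.

No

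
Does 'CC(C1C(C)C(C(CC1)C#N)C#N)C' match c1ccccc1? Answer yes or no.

No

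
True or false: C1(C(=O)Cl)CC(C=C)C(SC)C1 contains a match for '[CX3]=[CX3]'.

The pattern [CX3]=[CX3] describes a non-aromatic C=C double bond between two sp2 carbons — an alkene.
The molecule carries a vinyl group (-CH=CH2), whose atoms satisfy every constraint of the query, so the pattern matches.

True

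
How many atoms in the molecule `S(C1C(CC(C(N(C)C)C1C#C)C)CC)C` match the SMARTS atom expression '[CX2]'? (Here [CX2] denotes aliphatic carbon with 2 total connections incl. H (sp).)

Check the 16 heavy atoms by environment: 12× C (X4) → no; 2× C (X2) → match; 1× N (X3) → no; 1× S (X2) → no.
That gives 2 matching atoms.

2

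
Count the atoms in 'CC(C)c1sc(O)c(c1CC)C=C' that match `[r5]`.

5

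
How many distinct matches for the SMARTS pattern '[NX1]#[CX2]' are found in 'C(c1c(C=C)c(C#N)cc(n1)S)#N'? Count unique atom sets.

2

[NX1]#[CX2] is the SMARTS for a nitrile: a nitrogen triple-bonded to a two-connected carbon.
The molecule carries 2 separate instances of a nitrile (-C#N) meeting every constraint; each maps to a distinct set of atoms, giving 2 matches.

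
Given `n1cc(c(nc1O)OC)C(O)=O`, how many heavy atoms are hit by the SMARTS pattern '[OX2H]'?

2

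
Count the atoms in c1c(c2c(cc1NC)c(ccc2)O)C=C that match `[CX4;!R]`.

The query [CX4;!R] means: aliphatic carbon with four total connections, not in a ring.
Check the 15 heavy atoms by environment: 10× c (aromatic, X3, in 6-ring) → no; 1× N (X3, acyclic) → no; 1× C (X4, acyclic) → match; 1× O (X2, acyclic) → no; 2× C (X3, acyclic) → no.
That gives 1 matching atom.

1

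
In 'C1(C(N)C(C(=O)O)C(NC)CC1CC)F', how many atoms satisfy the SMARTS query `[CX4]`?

9

Check the 15 heavy atoms by environment: 9× C (X4) → match; 2× N (X3) → no; 1× F (X1) → no; 1× C (X3) → no; 1× O (X1) → no; 1× O (X2) → no.
That gives 9 matching atoms.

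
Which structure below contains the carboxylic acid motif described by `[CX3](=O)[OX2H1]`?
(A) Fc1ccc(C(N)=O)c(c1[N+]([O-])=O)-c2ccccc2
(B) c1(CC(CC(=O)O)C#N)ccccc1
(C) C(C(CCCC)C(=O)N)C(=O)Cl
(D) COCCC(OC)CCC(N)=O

[CX3](=O)[OX2H1] describes an sp2 carbon double-bonded to O and single-bonded to an -OH oxygen (a carboxylic acid).
(A) has a primary amide (-C(=O)NH2) but the carbonyl is bonded to N, not to an -OH oxygen.
(B) contains a carboxylic acid group (-C(=O)OH), which satisfies every atom and bond constraint.
(C) has an acyl chloride (-C(=O)Cl) but the carbonyl is bonded to Cl, not to an -OH oxygen.
(D) has a primary amide (-C(=O)NH2) but the carbonyl is bonded to N, not to an -OH oxygen.
So the answer is (B).

B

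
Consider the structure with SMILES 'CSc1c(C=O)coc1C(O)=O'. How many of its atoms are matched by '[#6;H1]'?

2

The query [#6;H1] means: any carbon bearing exactly one hydrogen.
Check the 12 heavy atoms by environment: 1× o (aromatic, H0) → no; 3× c (aromatic, H0) → no; 1× c (aromatic, H1) → match; 1× C (H0) → no; 2× O (H0) → no; 1× O (H1) → no; 1× S (H0) → no; 1× C (H3) → no; 1× C (H1) → match.
Summing the matching environments: 1 + 1 = 2 matching atoms.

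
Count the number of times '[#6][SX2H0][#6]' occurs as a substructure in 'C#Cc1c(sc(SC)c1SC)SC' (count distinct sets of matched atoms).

3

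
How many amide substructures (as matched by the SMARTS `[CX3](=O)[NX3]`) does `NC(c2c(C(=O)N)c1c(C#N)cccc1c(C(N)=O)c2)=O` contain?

[CX3](=O)[NX3] is the SMARTS for an amide: a carbonyl carbon bonded to a trivalent nitrogen.
The molecule carries 3 separate instances of a primary amide (-C(=O)NH2) meeting every constraint; each maps to a distinct set of atoms, giving 3 matches.

3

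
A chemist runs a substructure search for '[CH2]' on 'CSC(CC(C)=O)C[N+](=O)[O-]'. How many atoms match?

2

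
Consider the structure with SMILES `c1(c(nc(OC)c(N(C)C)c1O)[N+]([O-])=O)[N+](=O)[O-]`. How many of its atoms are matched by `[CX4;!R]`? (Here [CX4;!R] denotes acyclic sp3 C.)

3

Check the 18 heavy atoms by environment: 1× n (aromatic, X2, in 6-ring) → no; 5× c (aromatic, X3, in 6-ring) → no; 2× N (charge +1, X3, acyclic) → no; 2× O (charge -1, X1, acyclic) → no; 2× O (X1, acyclic) → no; 1× N (X3, acyclic) → no; 3× C (X4, acyclic) → match; 2× O (X2, acyclic) → no.
That gives 3 matching atoms.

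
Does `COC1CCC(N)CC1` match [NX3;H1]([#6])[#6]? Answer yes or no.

The pattern [NX3;H1]([#6])[#6] describes a trivalent nitrogen with one H, bonded to two carbons — a secondary amine.
The closest candidate here is a primary amino group (-NH2), but the nitrogen has H2 and only one carbon neighbour. No other fragment satisfies the full query, so there is no match.

No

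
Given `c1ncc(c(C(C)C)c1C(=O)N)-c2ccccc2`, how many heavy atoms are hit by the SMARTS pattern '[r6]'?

The query [r6] means: r6 matches atoms in a six-membered ring.
Check the 18 heavy atoms by environment: 1× n (aromatic, in 6-ring) → match; 11× c (aromatic, in 6-ring) → match; 4× C (acyclic) → no; 1× O (acyclic) → no; 1× N (acyclic) → no.
Summing the matching environments: 1 + 11 = 12 matching atoms.

12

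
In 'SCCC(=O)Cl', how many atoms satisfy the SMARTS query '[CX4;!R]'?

The query [CX4;!R] means: aliphatic carbon with four total connections, not in a ring.
Check the 6 heavy atoms by environment: 2× C (X4, acyclic) → match; 1× S (X2, acyclic) → no; 1× C (X3, acyclic) → no; 1× O (X1, acyclic) → no; 1× Cl (X1, acyclic) → no.
That gives 2 matching atoms.

2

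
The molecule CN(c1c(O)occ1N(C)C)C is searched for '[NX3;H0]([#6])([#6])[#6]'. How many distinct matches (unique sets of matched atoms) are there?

2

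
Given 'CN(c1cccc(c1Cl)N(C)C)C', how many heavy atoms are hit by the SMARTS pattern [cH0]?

3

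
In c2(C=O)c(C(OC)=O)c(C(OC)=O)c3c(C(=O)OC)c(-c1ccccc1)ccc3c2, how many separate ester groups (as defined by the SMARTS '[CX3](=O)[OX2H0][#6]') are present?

3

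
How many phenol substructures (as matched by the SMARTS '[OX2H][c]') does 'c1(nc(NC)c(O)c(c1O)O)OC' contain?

3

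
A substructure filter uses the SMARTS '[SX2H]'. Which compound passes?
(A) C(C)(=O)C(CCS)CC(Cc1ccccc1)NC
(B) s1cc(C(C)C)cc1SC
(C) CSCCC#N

[SX2H] describes an aliphatic sulfur with two connections, one being H (a thiol).
(A) contains a thiol (-SH), which satisfies every atom and bond constraint.
(B) has a methylthio ether (-SCH3) but the sulfur has H0 (bonded to two carbons), not H1.
(C) has a methylthio ether (-SCH3) but the sulfur has H0 (bonded to two carbons), not H1.
So the answer is (A).

A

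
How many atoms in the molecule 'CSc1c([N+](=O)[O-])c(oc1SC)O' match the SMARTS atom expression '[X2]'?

The query [X2] means: any atom with exactly two total connections (bonds + H).
Check the 13 heavy atoms by environment: 1× o (aromatic, X2) → match; 4× c (aromatic, X3) → no; 1× O (X2) → match; 2× S (X2) → match; 2× C (X4) → no; 1× N (charge +1, X3) → no; 1× O (charge -1, X1) → no; 1× O (X1) → no.
Summing the matching environments: 1 + 1 + 2 = 4 matching atoms.

4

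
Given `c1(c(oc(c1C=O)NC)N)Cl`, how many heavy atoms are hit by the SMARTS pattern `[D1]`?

The query [D1] means: atom with exactly one heavy-atom neighbour (degree 1).
Check the 11 heavy atoms by environment: 1× o (aromatic, D2) → no; 4× c (aromatic, D3) → no; 1× Cl (D1) → match; 1× C (D2) → no; 1× O (D1) → match; 1× N (D1) → match; 1× N (D2) → no; 1× C (D1) → match.
Summing the matching environments: 1 + 1 + 1 + 1 = 4 matching atoms.

4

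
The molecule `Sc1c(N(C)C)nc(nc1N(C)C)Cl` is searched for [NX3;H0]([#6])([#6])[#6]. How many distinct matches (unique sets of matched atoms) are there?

2

[NX3;H0]([#6])([#6])[#6] is the SMARTS for a tertiary amine: a trivalent nitrogen with no H, bonded to three carbons.
The molecule carries 2 separate instances of a dimethylamino group (-N(CH3)2) meeting every constraint; each maps to a distinct set of atoms, giving 2 matches.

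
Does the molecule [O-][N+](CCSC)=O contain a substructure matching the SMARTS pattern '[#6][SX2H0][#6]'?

Yes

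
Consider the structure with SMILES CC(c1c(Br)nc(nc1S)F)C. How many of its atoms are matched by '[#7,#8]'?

The query [#7,#8] means: nitrogen or oxygen (comma = OR).
Check the 12 heavy atoms by environment: 2× n (aromatic) → match; 4× c (aromatic) → no; 1× Br → no; 1× S → no; 1× F → no; 3× C → no.
That gives 2 matching atoms.

2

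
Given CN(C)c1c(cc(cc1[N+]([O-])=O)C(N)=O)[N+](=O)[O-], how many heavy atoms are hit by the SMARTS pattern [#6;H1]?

2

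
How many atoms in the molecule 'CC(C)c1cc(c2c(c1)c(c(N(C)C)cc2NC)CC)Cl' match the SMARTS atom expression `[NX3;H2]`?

0

Check the 21 heavy atoms by environment: 7× c (aromatic, H0, X3) → no; 3× c (aromatic, H1, X3) → no; 1× C (H2, X4) → no; 6× C (H3, X4) → no; 1× Cl (H0, X1) → no; 1× C (H1, X4) → no; 1× N (H1, X3) → no; 1× N (H0, X3) → no.
No environment satisfies the query, so 0 matching atoms.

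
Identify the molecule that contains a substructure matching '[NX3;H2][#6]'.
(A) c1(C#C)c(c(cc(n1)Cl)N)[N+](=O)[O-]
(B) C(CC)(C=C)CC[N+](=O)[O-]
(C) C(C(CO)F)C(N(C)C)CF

[NX3;H2][#6] describes a trivalent nitrogen with two H attached to carbon (a primary amine).
(A) contains a primary amino group (-NH2), which satisfies every atom and bond constraint.
(B) has a nitro group (-[N+](=O)[O-]) but the nitrogen is [N+] with no H, not NX3H2.
(C) has a dimethylamino group (-N(CH3)2) but the nitrogen has H0, not H2.
So the answer is (A).

A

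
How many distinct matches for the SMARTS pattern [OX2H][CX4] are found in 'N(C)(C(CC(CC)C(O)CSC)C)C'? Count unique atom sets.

1

[OX2H][CX4] is the SMARTS for an aliphatic alcohol: a hydroxyl oxygen bound to an sp3 (X4) carbon.
Exactly one fragment in the molecule meets all constraints, giving 1 match.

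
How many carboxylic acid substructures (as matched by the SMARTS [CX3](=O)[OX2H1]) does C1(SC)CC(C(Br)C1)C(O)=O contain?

1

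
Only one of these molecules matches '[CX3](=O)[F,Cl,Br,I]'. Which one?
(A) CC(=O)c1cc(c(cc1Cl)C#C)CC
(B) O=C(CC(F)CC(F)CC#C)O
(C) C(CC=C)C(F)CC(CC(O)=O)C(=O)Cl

[CX3](=O)[F,Cl,Br,I] describes a carbonyl carbon bonded to a halogen (an acyl halide).
(A) has a chloro substituent but the Cl is not on a carbonyl carbon.
(B) has a carboxylic acid group (-C(=O)OH) but the carbonyl is bonded to -OH, not to a halogen.
(C) contains an acyl chloride (-C(=O)Cl), which satisfies every atom and bond constraint.
So the answer is (C).

C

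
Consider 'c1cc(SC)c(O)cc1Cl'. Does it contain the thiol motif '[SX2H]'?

The pattern [SX2H] describes an aliphatic sulfur with two connections, one being H — a thiol.
The closest candidate here is a hydroxyl group (-OH), but it is an -OH, not an -SH. No other fragment satisfies the full query, so there is no match.

No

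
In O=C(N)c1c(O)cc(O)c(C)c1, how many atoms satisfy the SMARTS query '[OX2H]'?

2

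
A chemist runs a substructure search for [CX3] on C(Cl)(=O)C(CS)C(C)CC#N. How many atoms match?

Check the 11 heavy atoms by environment: 5× C (X4) → no; 1× C (X3) → match; 1× O (X1) → no; 1× Cl (X1) → no; 1× S (X2) → no; 1× C (X2) → no; 1× N (X1) → no.
That gives 1 matching atom.

1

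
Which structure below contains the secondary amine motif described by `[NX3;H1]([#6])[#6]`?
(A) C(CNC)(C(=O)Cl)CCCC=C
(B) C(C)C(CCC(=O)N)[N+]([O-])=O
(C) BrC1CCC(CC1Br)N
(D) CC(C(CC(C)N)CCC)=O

[NX3;H1]([#6])[#6] describes a trivalent nitrogen with one H, bonded to two carbons (a secondary amine).
(A) contains an N-methylamino group (-NHCH3), which satisfies every atom and bond constraint.
(B) has a primary amide (-C(=O)NH2) but the -C(=O)NH2 nitrogen has H2, not H1.
(C) has a primary amino group (-NH2) but the nitrogen has H2 and only one carbon neighbour.
(D) has a primary amino group (-NH2) but the nitrogen has H2 and only one carbon neighbour.
So the answer is (A).

A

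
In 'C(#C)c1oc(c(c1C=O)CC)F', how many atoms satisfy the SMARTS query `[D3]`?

The query [D3] means: atom with exactly three heavy-atom neighbours.
Check the 12 heavy atoms by environment: 1× o (aromatic, D2) → no; 4× c (aromatic, D3) → match; 3× C (D2) → no; 2× C (D1) → no; 1× O (D1) → no; 1× F (D1) → no.
That gives 4 matching atoms.

4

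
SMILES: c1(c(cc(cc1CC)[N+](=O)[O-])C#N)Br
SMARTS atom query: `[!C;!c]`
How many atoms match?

5

Check the 14 heavy atoms by environment: 6× c (aromatic) → no; 1× Br → match; 3× C → no; 1× N (charge +1) → match; 1× O (charge -1) → match; 1× O → match; 1× N → match.
Summing the matching environments: 1 + 1 + 1 + 1 + 1 = 5 matching atoms.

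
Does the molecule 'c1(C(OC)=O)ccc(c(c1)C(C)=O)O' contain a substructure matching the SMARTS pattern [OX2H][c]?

Yes

The pattern [OX2H][c] describes a hydroxyl oxygen attached to an aromatic carbon — a phenol.
The molecule carries a hydroxyl group (-OH), whose atoms satisfy every constraint of the query, so the pattern matches.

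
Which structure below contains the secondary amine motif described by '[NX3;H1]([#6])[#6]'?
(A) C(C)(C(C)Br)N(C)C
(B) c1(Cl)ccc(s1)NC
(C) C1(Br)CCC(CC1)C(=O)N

B

[NX3;H1]([#6])[#6] describes a trivalent nitrogen with one H, bonded to two carbons (a secondary amine).
(A) has a dimethylamino group (-N(CH3)2) but the nitrogen has H0, not H1.
(B) contains an N-methylamino group (-NHCH3), which satisfies every atom and bond constraint.
(C) has a primary amide (-C(=O)NH2) but the -C(=O)NH2 nitrogen has H2, not H1.
So the answer is (B).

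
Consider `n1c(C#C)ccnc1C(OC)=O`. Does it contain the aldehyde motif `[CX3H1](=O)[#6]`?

The pattern [CX3H1](=O)[#6] describes an sp2 carbon with one H, double-bonded to O and single-bonded to carbon — an aldehyde.
The closest candidate here is a methyl-ester group (-C(=O)OCH3), but the carbonyl carbon has H0, not H1. No other fragment satisfies the full query, so there is no match.

No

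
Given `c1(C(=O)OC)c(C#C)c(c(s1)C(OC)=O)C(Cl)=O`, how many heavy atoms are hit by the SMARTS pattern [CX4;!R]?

2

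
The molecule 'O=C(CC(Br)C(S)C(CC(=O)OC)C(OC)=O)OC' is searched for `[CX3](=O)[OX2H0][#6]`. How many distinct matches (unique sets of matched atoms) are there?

3

[CX3](=O)[OX2H0][#6] is the SMARTS for an ester: a carbonyl carbon bonded to an oxygen that is itself bonded to carbon (no H on that O).
The molecule carries 3 separate instances of a methyl-ester group (-C(=O)OCH3) meeting every constraint; each maps to a distinct set of atoms, giving 3 matches.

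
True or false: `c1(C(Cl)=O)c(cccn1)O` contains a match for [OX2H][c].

The pattern [OX2H][c] describes a hydroxyl oxygen attached to an aromatic carbon — a phenol.
The molecule carries a hydroxyl group (-OH), whose atoms satisfy every constraint of the query, so the pattern matches.

True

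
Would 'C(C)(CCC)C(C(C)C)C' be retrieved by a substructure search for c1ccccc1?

No

The pattern c1ccccc1 describes six aromatic carbons in a ring — a benzene ring.
The closest candidate here is a methyl group (-CH3), but no six-membered all-carbon aromatic ring is present. No other fragment satisfies the full query, so there is no match.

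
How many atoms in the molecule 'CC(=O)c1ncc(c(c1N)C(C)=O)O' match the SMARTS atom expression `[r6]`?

6

Check the 14 heavy atoms by environment: 1× n (aromatic, in 6-ring) → match; 5× c (aromatic, in 6-ring) → match; 3× O (acyclic) → no; 1× N (acyclic) → no; 4× C (acyclic) → no.
Summing the matching environments: 1 + 5 = 6 matching atoms.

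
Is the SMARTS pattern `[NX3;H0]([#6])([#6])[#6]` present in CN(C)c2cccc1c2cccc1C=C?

The pattern [NX3;H0]([#6])([#6])[#6] describes a trivalent nitrogen with no H, bonded to three carbons — a tertiary amine.
The molecule carries a dimethylamino group (-N(CH3)2), whose atoms satisfy every constraint of the query, so the pattern matches.

Yes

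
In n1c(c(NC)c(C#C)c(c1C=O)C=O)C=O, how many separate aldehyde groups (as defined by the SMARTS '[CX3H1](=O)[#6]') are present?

[CX3H1](=O)[#6] is the SMARTS for an aldehyde: an sp2 carbon with one H, double-bonded to O and single-bonded to carbon.
The molecule carries 3 separate instances of an aldehyde (-CHO) meeting every constraint; each maps to a distinct set of atoms, giving 3 matches.

3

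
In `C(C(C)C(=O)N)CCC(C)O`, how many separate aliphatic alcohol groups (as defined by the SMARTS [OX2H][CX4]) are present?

1

[OX2H][CX4] is the SMARTS for an aliphatic alcohol: a hydroxyl oxygen bound to an sp3 (X4) carbon.
Exactly one fragment in the molecule meets all constraints, giving 1 match.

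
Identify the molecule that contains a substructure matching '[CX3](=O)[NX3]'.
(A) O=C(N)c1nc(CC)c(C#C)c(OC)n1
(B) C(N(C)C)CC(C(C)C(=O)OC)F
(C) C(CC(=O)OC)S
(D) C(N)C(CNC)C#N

A

[CX3](=O)[NX3] describes a carbonyl carbon bonded to a trivalent nitrogen (an amide).
(A) contains a primary amide (-C(=O)NH2), which satisfies every atom and bond constraint.
(B) has a methyl-ester group (-C(=O)OCH3) but the carbonyl is bonded to O, not to an NX3 nitrogen.
(C) has a methyl-ester group (-C(=O)OCH3) but the carbonyl is bonded to O, not to an NX3 nitrogen.
(D) has a primary amino group (-NH2) but the -NH2 is not attached to a carbonyl carbon.
So the answer is (A).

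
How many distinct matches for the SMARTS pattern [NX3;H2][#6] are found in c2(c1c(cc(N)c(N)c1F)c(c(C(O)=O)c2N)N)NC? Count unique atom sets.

4

[NX3;H2][#6] is the SMARTS for a primary amine: a trivalent nitrogen with two H attached to carbon.
The molecule carries 4 separate instances of a primary amino group (-NH2) meeting every constraint; each maps to a distinct set of atoms, giving 4 matches.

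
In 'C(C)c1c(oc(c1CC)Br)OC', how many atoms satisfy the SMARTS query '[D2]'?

The query [D2] means: atom with exactly two heavy-atom neighbours.
Check the 12 heavy atoms by environment: 1× o (aromatic, D2) → match; 4× c (aromatic, D3) → no; 2× C (D2) → match; 3× C (D1) → no; 1× Br (D1) → no; 1× O (D2) → match.
Summing the matching environments: 1 + 2 + 1 = 4 matching atoms.

4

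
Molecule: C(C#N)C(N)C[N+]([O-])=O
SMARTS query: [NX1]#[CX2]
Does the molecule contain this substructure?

Yes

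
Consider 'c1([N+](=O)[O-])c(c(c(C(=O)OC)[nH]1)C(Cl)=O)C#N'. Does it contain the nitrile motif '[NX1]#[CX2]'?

Yes

The pattern [NX1]#[CX2] describes a nitrogen triple-bonded to a two-connected carbon — a nitrile.
The molecule carries a nitrile (-C#N), whose atoms satisfy every constraint of the query, so the pattern matches.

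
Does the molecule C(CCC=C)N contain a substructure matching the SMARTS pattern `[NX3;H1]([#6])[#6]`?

No

The pattern [NX3;H1]([#6])[#6] describes a trivalent nitrogen with one H, bonded to two carbons — a secondary amine.
The closest candidate here is a primary amino group (-NH2), but the nitrogen has H2 and only one carbon neighbour. No other fragment satisfies the full query, so there is no match.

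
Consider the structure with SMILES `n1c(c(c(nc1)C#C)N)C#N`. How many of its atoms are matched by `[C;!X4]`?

3

Check the 11 heavy atoms by environment: 2× n (aromatic, X2) → no; 4× c (aromatic, X3) → no; 3× C (X2) → match; 1× N (X1) → no; 1× N (X3) → no.
That gives 3 matching atoms.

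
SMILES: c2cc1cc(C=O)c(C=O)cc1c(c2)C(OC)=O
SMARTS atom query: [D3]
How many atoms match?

6

The query [D3] means: atom with exactly three heavy-atom neighbours.
Check the 18 heavy atoms by environment: 5× c (aromatic, D3) → match; 5× c (aromatic, D2) → no; 2× C (D2) → no; 3× O (D1) → no; 1× C (D3) → match; 1× O (D2) → no; 1× C (D1) → no.
Summing the matching environments: 5 + 1 = 6 matching atoms.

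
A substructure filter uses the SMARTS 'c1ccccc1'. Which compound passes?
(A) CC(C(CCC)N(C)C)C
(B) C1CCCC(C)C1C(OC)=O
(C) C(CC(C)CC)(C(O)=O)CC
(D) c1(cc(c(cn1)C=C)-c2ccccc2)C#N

D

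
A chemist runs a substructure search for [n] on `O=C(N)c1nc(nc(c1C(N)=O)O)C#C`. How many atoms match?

2

Check the 15 heavy atoms by environment: 2× n (aromatic) → match; 4× c (aromatic) → no; 4× C → no; 3× O → no; 2× N → no.
That gives 2 matching atoms.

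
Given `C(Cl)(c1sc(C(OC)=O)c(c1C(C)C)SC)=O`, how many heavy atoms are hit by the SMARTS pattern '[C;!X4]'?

Check the 17 heavy atoms by environment: 1× s (aromatic, X2) → no; 4× c (aromatic, X3) → no; 2× C (X3) → match; 2× O (X1) → no; 1× Cl (X1) → no; 1× S (X2) → no; 5× C (X4) → no; 1× O (X2) → no.
That gives 2 matching atoms.

2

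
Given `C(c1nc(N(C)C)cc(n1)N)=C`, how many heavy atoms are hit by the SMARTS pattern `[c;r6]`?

4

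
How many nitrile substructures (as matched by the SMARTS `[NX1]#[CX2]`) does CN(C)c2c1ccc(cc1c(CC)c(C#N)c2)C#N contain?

[NX1]#[CX2] is the SMARTS for a nitrile: a nitrogen triple-bonded to a two-connected carbon.
The molecule carries 2 separate instances of a nitrile (-C#N) meeting every constraint; each maps to a distinct set of atoms, giving 2 matches.

2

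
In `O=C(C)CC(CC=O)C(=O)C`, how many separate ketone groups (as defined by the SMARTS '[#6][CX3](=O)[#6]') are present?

[#6][CX3](=O)[#6] is the SMARTS for a ketone: a carbonyl carbon (no H) flanked by two carbons.
The molecule carries 2 separate instances of an acetyl/ketone group (-C(=O)CH3) meeting every constraint; each maps to a distinct set of atoms, giving 2 matches.

2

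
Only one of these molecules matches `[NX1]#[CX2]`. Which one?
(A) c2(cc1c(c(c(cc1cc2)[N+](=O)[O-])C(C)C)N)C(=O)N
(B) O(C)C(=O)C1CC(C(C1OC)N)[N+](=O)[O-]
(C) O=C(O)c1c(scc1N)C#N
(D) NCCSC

[NX1]#[CX2] describes a nitrogen triple-bonded to a two-connected carbon (a nitrile).
(A) has a primary amino group (-NH2) but the nitrogen is NX3 (three connections), not NX1 triple-bonded.
(B) has a nitro group (-[N+](=O)[O-]) but there is no C#N triple bond.
(C) contains a nitrile (-C#N), which satisfies every atom and bond constraint.
(D) has a primary amino group (-NH2) but the nitrogen is NX3 (three connections), not NX1 triple-bonded.
So the answer is (C).

C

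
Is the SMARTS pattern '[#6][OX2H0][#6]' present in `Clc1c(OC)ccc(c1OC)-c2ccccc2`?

Yes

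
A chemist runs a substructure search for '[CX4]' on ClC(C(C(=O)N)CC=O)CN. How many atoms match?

The query [CX4] means: C with X4: aliphatic carbon with exactly 4 total connections (bonds + H).
Check the 11 heavy atoms by environment: 4× C (X4) → match; 2× C (X3) → no; 2× O (X1) → no; 1× Cl (X1) → no; 2× N (X3) → no.
That gives 4 matching atoms.

4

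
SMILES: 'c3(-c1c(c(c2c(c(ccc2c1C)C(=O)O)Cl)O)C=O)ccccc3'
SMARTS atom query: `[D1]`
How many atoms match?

6

The query [D1] means: atom with exactly one heavy-atom neighbour (degree 1).
Check the 24 heavy atoms by environment: 9× c (aromatic, D3) → no; 7× c (aromatic, D2) → no; 4× O (D1) → match; 1× Cl (D1) → match; 1× C (D2) → no; 1× C (D1) → match; 1× C (D3) → no.
Summing the matching environments: 4 + 1 + 1 = 6 matching atoms.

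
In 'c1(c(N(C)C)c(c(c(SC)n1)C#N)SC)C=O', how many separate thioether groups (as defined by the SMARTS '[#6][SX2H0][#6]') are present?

[#6][SX2H0][#6] is the SMARTS for a thioether: an aliphatic sulfur bridging two carbons with no H on the sulfur.
The molecule carries 2 separate instances of a methylthio ether (-SCH3) meeting every constraint; each maps to a distinct set of atoms, giving 2 matches.

2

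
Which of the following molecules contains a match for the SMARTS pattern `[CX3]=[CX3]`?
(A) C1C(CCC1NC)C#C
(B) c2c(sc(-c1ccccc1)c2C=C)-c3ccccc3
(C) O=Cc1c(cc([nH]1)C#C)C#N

B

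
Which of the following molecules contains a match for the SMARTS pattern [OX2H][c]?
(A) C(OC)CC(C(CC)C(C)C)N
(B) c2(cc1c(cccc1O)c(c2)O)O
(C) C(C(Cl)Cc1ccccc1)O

[OX2H][c] describes a hydroxyl oxygen attached to an aromatic carbon (a phenol).
(A) has a methoxy ether (-OCH3) but the oxygen has H0, not H1.
(B) contains a hydroxyl group (-OH), which satisfies every atom and bond constraint.
(C) has a hydroxyl group (-OH) but the -OH is on an aliphatic carbon, not an aromatic c.
So the answer is (B).

B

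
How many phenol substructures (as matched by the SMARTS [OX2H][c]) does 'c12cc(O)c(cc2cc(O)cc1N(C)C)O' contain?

[OX2H][c] is the SMARTS for a phenol: a hydroxyl oxygen attached to an aromatic carbon.
The molecule carries 3 separate instances of a hydroxyl group (-OH) meeting every constraint; each maps to a distinct set of atoms, giving 3 matches.

3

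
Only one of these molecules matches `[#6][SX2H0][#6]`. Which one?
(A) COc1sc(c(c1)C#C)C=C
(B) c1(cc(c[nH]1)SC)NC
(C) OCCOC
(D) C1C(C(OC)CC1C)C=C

B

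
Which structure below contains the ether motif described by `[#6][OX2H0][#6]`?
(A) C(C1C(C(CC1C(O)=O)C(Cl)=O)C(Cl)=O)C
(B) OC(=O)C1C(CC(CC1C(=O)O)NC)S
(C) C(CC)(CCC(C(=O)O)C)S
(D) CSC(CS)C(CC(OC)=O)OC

D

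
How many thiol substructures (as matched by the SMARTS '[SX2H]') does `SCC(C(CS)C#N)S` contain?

3

[SX2H] is the SMARTS for a thiol: an aliphatic sulfur with two connections, one being H.
The molecule carries 3 separate instances of a thiol (-SH) meeting every constraint; each maps to a distinct set of atoms, giving 3 matches.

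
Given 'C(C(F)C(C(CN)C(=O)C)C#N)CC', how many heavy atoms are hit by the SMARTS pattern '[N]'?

The query [N] means: uppercase N matches aliphatic (non-aromatic) nitrogen only.
Check the 14 heavy atoms by environment: 10× C → no; 2× N → match; 1× O → no; 1× F → no.
That gives 2 matching atoms.

2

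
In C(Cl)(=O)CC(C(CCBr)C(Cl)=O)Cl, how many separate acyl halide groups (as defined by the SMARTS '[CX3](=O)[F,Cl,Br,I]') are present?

[CX3](=O)[F,Cl,Br,I] is the SMARTS for an acyl halide: a carbonyl carbon bonded to a halogen.
The molecule carries 2 separate instances of an acyl chloride (-C(=O)Cl) meeting every constraint; each maps to a distinct set of atoms, giving 2 matches.

2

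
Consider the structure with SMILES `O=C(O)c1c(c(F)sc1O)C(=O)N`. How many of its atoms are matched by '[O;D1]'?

The query [O;D1] means: aliphatic oxygen bonded to exactly one heavy atom.
Check the 13 heavy atoms by environment: 1× s (aromatic, D2) → no; 4× c (aromatic, D3) → no; 1× F (D1) → no; 4× O (D1) → match; 2× C (D3) → no; 1× N (D1) → no.
That gives 4 matching atoms.

4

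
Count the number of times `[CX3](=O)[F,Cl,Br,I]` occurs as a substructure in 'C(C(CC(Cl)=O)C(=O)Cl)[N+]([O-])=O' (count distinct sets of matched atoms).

2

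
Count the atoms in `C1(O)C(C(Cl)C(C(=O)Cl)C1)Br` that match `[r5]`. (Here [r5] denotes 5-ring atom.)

The query [r5] means: r5 matches atoms in a five-membered ring.
Check the 11 heavy atoms by environment: 5× C (in 5-ring) → match; 2× Cl (acyclic) → no; 1× C (acyclic) → no; 2× O (acyclic) → no; 1× Br (acyclic) → no.
That gives 5 matching atoms.

5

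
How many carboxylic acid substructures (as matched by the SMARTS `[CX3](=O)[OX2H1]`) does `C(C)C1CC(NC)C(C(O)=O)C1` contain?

1

[CX3](=O)[OX2H1] is the SMARTS for a carboxylic acid: an sp2 carbon double-bonded to O and single-bonded to an -OH oxygen.
Exactly one fragment in the molecule meets all constraints, giving 1 match.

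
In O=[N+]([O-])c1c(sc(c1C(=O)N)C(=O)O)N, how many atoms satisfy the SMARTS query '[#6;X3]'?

The query [#6;X3] means: any carbon (aromatic or not) with three total connections.
Check the 15 heavy atoms by environment: 1× s (aromatic, X2) → no; 4× c (aromatic, X3) → match; 1× N (charge +1, X3) → no; 1× O (charge -1, X1) → no; 3× O (X1) → no; 2× N (X3) → no; 2× C (X3) → match; 1× O (X2) → no.
Summing the matching environments: 4 + 2 = 6 matching atoms.

6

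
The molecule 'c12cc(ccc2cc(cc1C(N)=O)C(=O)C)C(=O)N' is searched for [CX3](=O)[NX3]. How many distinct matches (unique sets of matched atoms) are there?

2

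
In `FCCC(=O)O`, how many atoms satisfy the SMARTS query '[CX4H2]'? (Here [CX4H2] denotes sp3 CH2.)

The query [CX4H2] means: sp3 carbon (X4) with exactly two hydrogens.
Check the 6 heavy atoms by environment: 2× C (H2, X4) → match; 1× F (H0, X1) → no; 1× C (H0, X3) → no; 1× O (H0, X1) → no; 1× O (H1, X2) → no.
That gives 2 matching atoms.

2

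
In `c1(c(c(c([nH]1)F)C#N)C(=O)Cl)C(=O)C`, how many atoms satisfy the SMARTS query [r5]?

5

Check the 14 heavy atoms by environment: 1× n (aromatic, in 5-ring) → match; 4× c (aromatic, in 5-ring) → match; 4× C (acyclic) → no; 2× O (acyclic) → no; 1× Cl (acyclic) → no; 1× F (acyclic) → no; 1× N (acyclic) → no.
Summing the matching environments: 1 + 4 = 5 matching atoms.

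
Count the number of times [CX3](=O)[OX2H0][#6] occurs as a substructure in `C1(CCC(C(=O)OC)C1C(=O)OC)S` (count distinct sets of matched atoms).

[CX3](=O)[OX2H0][#6] is the SMARTS for an ester: a carbonyl carbon bonded to an oxygen that is itself bonded to carbon (no H on that O).
The molecule carries 2 separate instances of a methyl-ester group (-C(=O)OCH3) meeting every constraint; each maps to a distinct set of atoms, giving 2 matches.

2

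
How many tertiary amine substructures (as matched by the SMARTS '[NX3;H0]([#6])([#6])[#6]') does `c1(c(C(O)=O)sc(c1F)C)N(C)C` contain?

1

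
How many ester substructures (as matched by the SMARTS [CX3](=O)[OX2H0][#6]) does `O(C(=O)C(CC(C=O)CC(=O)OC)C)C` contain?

2

[CX3](=O)[OX2H0][#6] is the SMARTS for an ester: a carbonyl carbon bonded to an oxygen that is itself bonded to carbon (no H on that O).
The molecule carries 2 separate instances of a methyl-ester group (-C(=O)OCH3) meeting every constraint; each maps to a distinct set of atoms, giving 2 matches.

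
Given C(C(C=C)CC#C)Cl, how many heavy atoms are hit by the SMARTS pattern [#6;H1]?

The query [#6;H1] means: any carbon bearing exactly one hydrogen.
Check the 8 heavy atoms by environment: 3× C (H2) → no; 3× C (H1) → match; 1× Cl (H0) → no; 1× C (H0) → no.
That gives 3 matching atoms.

3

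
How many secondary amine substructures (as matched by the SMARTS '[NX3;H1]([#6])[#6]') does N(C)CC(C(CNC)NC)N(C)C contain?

[NX3;H1]([#6])[#6] is the SMARTS for a secondary amine: a trivalent nitrogen with one H, bonded to two carbons.
The molecule carries 3 separate instances of an N-methylamino group (-NHCH3) meeting every constraint; each maps to a distinct set of atoms, giving 3 matches.

3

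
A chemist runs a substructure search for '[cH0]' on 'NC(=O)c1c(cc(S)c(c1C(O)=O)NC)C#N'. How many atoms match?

5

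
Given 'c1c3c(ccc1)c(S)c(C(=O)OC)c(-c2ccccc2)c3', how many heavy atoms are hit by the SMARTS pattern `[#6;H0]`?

7

The query [#6;H0] means: any carbon with no attached hydrogen.
Check the 21 heavy atoms by environment: 6× c (aromatic, H0) → match; 10× c (aromatic, H1) → no; 1× C (H0) → match; 2× O (H0) → no; 1× C (H3) → no; 1× S (H1) → no.
Summing the matching environments: 6 + 1 = 7 matching atoms.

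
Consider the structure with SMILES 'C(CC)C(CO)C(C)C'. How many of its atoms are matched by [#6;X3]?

0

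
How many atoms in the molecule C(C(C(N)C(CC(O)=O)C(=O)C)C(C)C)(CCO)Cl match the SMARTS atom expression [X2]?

The query [X2] means: any atom with exactly two total connections (bonds + H).
Check the 19 heavy atoms by environment: 11× C (X4) → no; 2× O (X2) → match; 1× Cl (X1) → no; 1× N (X3) → no; 2× C (X3) → no; 2× O (X1) → no.
That gives 2 matching atoms.

2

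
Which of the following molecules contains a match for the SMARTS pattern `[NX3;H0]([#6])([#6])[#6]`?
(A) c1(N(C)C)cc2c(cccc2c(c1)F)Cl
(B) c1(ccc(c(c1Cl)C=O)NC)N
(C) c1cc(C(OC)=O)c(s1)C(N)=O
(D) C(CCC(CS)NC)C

[NX3;H0]([#6])([#6])[#6] describes a trivalent nitrogen with no H, bonded to three carbons (a tertiary amine).
(A) contains a dimethylamino group (-N(CH3)2), which satisfies every atom and bond constraint.
(B) has an N-methylamino group (-NHCH3) but the nitrogen still has one H (H1), not H0.
(C) has a primary amide (-C(=O)NH2) but the amide nitrogen has H2 and only one carbon neighbour.
(D) has an N-methylamino group (-NHCH3) but the nitrogen still has one H (H1), not H0.
So the answer is (A).

A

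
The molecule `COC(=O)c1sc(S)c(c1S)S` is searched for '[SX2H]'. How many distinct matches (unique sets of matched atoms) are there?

3

[SX2H] is the SMARTS for a thiol: an aliphatic sulfur with two connections, one being H.
The molecule carries 3 separate instances of a thiol (-SH) meeting every constraint; each maps to a distinct set of atoms, giving 3 matches.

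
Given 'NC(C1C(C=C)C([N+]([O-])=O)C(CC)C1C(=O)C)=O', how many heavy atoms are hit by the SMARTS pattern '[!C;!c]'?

6

Check the 18 heavy atoms by environment: 12× C → no; 1× N (charge +1) → match; 1× O (charge -1) → match; 3× O → match; 1× N → match.
Summing the matching environments: 1 + 1 + 3 + 1 = 6 matching atoms.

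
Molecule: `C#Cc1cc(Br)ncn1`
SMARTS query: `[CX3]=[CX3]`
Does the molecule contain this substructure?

No

The pattern [CX3]=[CX3] describes a non-aromatic C=C double bond between two sp2 carbons — an alkene.
The closest candidate here is an ethynyl group (-C#CH), but the C-C bond is a triple bond, not a double bond. No other fragment satisfies the full query, so there is no match.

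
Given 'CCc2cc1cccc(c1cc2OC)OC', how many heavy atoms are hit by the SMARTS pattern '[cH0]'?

The query [cH0] means: aromatic carbon with no attached hydrogen (substituted or ring-fusion).
Check the 16 heavy atoms by environment: 5× c (aromatic, H0) → match; 5× c (aromatic, H1) → no; 1× C (H2) → no; 3× C (H3) → no; 2× O (H0) → no.
That gives 5 matching atoms.

5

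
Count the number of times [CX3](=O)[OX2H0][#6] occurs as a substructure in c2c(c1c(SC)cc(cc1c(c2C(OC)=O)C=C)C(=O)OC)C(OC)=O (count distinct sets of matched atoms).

[CX3](=O)[OX2H0][#6] is the SMARTS for an ester: a carbonyl carbon bonded to an oxygen that is itself bonded to carbon (no H on that O).
The molecule carries 3 separate instances of a methyl-ester group (-C(=O)OCH3) meeting every constraint; each maps to a distinct set of atoms, giving 3 matches.

3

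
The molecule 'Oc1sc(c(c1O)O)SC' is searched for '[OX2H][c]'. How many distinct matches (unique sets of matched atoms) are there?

3

[OX2H][c] is the SMARTS for a phenol: a hydroxyl oxygen attached to an aromatic carbon.
The molecule carries 3 separate instances of a hydroxyl group (-OH) meeting every constraint; each maps to a distinct set of atoms, giving 3 matches.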